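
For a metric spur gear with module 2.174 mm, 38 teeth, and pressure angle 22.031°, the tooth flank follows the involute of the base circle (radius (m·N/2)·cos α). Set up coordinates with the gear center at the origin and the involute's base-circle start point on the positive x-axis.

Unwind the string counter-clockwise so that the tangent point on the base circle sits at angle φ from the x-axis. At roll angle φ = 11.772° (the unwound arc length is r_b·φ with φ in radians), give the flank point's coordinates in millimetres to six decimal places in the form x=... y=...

pitch radius r_p = m·N/2 = 2.174·38/2 = 41.306000
base radius r_b = r_p·cos α = 41.306000·cos 22.031° = 38.289879
roll angle φ = 11.772° = 0.20546016 rad
x = r_b·(cos φ + φ·sin φ) = 38.289879·(0.97896721 + 0.20546016·0.20401766) = 39.089552
y = r_b·(sin φ − φ·cos φ) = 38.289879·(0.20401766 − 0.20546016·0.97896721) = 0.110233

x=39.089552 y=0.110233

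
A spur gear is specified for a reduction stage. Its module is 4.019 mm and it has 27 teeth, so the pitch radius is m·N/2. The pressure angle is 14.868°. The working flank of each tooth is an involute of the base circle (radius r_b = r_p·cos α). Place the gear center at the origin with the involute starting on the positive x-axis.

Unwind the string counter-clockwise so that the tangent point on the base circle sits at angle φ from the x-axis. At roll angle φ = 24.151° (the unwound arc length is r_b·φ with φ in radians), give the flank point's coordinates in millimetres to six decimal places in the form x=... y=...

x=56.893692 y=1.286005

pitch radius r_p = m·N/2 = 4.019·27/2 = 54.256500
base radius r_b = r_p·cos α = 54.256500·cos 14.868° = 52.439967
roll angle φ = 24.151° = 0.42151447 rad
x = r_b·(cos φ + φ·sin φ) = 52.439967·(0.91247035 + 0.42151447·0.40914283) = 56.893692
y = r_b·(sin φ − φ·cos φ) = 52.439967·(0.40914283 − 0.42151447·0.91247035) = 1.286005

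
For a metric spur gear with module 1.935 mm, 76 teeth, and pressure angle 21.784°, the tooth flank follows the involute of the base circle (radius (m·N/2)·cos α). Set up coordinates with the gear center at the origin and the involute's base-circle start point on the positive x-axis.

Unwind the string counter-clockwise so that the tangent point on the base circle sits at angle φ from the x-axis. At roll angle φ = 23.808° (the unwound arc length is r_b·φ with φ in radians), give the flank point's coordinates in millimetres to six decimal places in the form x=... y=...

pitch radius r_p = m·N/2 = 1.935·76/2 = 73.530000
base radius r_b = r_p·cos α = 73.530000·cos 21.784° = 68.279186
roll angle φ = 23.808° = 0.41552799 rad
x = r_b·(cos φ + φ·sin φ) = 68.279186·(0.91490331 + 0.41552799·0.40367304) = 73.921830
y = r_b·(sin φ − φ·cos φ) = 68.279186·(0.40367304 − 0.41552799·0.91490331) = 1.604910

x=73.921830 y=1.604910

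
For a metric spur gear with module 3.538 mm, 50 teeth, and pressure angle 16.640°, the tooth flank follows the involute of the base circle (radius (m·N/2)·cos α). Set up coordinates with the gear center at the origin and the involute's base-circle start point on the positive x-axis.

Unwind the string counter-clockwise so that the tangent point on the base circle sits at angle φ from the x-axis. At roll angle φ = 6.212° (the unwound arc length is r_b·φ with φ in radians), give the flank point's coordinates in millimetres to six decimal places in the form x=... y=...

x=85.242596 y=0.035960

pitch radius r_p = m·N/2 = 3.538·50/2 = 88.450000
base radius r_b = r_p·cos α = 88.450000·cos 16.640° = 84.745970
roll angle φ = 6.212° = 0.10841985 rad
x = r_b·(cos φ + φ·sin φ) = 84.745970·(0.99412832 + 0.10841985·0.10820757) = 85.242596
y = r_b·(sin φ − φ·cos φ) = 84.745970·(0.10820757 − 0.10841985·0.99412832) = 0.035960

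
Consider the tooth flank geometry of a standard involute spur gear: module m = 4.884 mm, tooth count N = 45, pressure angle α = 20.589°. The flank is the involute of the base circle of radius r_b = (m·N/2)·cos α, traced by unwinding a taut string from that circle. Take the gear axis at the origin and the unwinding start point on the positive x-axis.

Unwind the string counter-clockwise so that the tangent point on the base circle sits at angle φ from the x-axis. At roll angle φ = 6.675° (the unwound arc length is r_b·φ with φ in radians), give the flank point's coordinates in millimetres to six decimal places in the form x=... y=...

x=103.566741 y=0.054146

pitch radius r_p = m·N/2 = 4.884·45/2 = 109.890000
base radius r_b = r_p·cos α = 109.890000·cos 20.589° = 102.871003
roll angle φ = 6.675° = 0.11650073 rad
x = r_b·(cos φ + φ·sin φ) = 102.871003·(0.99322146 + 0.11650073·0.11623737) = 103.566741
y = r_b·(sin φ − φ·cos φ) = 102.871003·(0.11623737 − 0.11650073·0.99322146) = 0.054146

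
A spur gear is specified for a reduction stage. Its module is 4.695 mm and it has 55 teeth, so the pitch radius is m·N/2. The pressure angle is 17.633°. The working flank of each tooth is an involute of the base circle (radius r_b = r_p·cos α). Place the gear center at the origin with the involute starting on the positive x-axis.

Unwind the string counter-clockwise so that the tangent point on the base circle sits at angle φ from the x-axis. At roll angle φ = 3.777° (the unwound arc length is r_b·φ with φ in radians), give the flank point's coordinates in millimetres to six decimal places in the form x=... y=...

pitch radius r_p = m·N/2 = 4.695·55/2 = 129.112500
base radius r_b = r_p·cos α = 129.112500·cos 17.633° = 123.046324
roll angle φ = 3.777° = 0.06592109 rad
x = r_b·(cos φ + φ·sin φ) = 123.046324·(0.99782799 + 0.06592109·0.06587335) = 123.313388
y = r_b·(sin φ − φ·cos φ) = 123.046324·(0.06587335 − 0.06592109·0.99782799) = 0.011744

x=123.313388 y=0.011744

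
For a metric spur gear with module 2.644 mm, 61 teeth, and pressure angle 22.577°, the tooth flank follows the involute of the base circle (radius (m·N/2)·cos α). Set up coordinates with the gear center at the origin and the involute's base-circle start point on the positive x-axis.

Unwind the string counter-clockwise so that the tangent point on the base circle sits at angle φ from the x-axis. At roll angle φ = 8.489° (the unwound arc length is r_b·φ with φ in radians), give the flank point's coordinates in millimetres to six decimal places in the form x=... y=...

pitch radius r_p = m·N/2 = 2.644·61/2 = 80.642000
base radius r_b = r_p·cos α = 80.642000·cos 22.577° = 74.461953
roll angle φ = 8.489° = 0.14816100 rad
x = r_b·(cos φ + φ·sin φ) = 74.461953·(0.98904422 + 0.14816100·0.14761953) = 75.274755
y = r_b·(sin φ − φ·cos φ) = 74.461953·(0.14761953 − 0.14816100·0.98904422) = 0.080549

x=75.274755 y=0.080549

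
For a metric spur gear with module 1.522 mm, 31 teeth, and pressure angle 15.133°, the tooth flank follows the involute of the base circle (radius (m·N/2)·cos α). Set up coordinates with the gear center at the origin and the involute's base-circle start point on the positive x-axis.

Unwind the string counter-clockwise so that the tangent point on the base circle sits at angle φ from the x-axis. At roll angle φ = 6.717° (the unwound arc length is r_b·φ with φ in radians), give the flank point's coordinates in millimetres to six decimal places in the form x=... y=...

x=22.928877 y=0.012214

pitch radius r_p = m·N/2 = 1.522·31/2 = 23.591000
base radius r_b = r_p·cos α = 23.591000·cos 15.133° = 22.772921
roll angle φ = 6.717° = 0.11723377 rad
x = r_b·(cos φ + φ·sin φ) = 22.772921·(0.99313599 + 0.11723377·0.11696541) = 22.928877
y = r_b·(sin φ − φ·cos φ) = 22.772921·(0.11696541 − 0.11723377·0.99313599) = 0.012214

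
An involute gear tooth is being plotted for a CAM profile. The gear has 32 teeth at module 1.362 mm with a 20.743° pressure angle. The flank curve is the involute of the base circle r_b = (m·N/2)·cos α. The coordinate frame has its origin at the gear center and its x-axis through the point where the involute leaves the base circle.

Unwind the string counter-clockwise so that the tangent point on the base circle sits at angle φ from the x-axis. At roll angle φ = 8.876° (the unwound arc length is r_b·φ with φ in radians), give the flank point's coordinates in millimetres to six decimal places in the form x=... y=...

pitch radius r_p = m·N/2 = 1.362·32/2 = 21.792000
base radius r_b = r_p·cos α = 21.792000·cos 20.743° = 20.379410
roll angle φ = 8.876° = 0.15491542 rad
x = r_b·(cos φ + φ·sin φ) = 20.379410·(0.98802458 + 0.15491542·0.15429654) = 20.622485
y = r_b·(sin φ − φ·cos φ) = 20.379410·(0.15429654 − 0.15491542·0.98802458) = 0.025195

x=20.622485 y=0.025195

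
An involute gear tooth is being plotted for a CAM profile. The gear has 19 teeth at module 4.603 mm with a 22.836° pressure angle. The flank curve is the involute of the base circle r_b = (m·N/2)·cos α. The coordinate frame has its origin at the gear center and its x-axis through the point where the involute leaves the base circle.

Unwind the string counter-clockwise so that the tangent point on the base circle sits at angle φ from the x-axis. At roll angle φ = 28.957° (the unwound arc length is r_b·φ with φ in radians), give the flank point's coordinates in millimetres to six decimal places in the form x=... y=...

pitch radius r_p = m·N/2 = 4.603·19/2 = 43.728500
base radius r_b = r_p·cos α = 43.728500·cos 22.836° = 40.301038
roll angle φ = 28.957° = 0.50539499 rad
x = r_b·(cos φ + φ·sin φ) = 40.301038·(0.87498331 + 0.50539499·0.48415309) = 45.123938
y = r_b·(sin φ − φ·cos φ) = 40.301038·(0.48415309 − 0.50539499·0.87498331) = 1.690262

x=45.123938 y=1.690262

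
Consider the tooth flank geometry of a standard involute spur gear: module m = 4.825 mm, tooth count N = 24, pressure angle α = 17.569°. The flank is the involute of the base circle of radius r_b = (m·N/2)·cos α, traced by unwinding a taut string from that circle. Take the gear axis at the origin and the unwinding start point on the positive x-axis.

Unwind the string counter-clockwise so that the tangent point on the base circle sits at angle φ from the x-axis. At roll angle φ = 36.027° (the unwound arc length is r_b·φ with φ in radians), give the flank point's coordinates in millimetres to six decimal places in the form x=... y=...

x=65.056289 y=4.396012

pitch radius r_p = m·N/2 = 4.825·24/2 = 57.900000
base radius r_b = r_p·cos α = 57.900000·cos 17.569° = 55.199204
roll angle φ = 36.027° = 0.62878977 rad
x = r_b·(cos φ + φ·sin φ) = 55.199204·(0.80873992 + 0.62878977·0.58816643) = 65.056289
y = r_b·(sin φ − φ·cos φ) = 55.199204·(0.58816643 − 0.62878977·0.80873992) = 4.396012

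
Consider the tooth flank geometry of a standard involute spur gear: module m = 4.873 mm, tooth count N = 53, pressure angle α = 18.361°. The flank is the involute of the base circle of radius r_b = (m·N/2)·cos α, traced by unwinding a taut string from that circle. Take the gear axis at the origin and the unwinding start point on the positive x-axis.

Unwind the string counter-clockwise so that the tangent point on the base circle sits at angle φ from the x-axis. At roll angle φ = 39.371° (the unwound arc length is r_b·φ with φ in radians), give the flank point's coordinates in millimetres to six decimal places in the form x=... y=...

pitch radius r_p = m·N/2 = 4.873·53/2 = 129.134500
base radius r_b = r_p·cos α = 129.134500·cos 18.361° = 122.560346
roll angle φ = 39.371° = 0.68715358 rad
x = r_b·(cos φ + φ·sin φ) = 122.560346·(0.77305474 + 0.68715358·0.63433932) = 148.168506
y = r_b·(sin φ − φ·cos φ) = 122.560346·(0.63433932 − 0.68715358·0.77305474) = 12.639892

x=148.168506 y=12.639892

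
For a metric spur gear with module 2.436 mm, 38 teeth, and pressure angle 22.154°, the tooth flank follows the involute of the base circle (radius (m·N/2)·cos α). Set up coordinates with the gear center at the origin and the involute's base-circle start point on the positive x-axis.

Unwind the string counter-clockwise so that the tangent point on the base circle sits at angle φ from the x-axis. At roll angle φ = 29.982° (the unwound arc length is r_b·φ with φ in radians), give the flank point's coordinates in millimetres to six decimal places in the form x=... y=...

x=48.340383 y=1.991943

pitch radius r_p = m·N/2 = 2.436·38/2 = 46.284000
base radius r_b = r_p·cos α = 46.284000·cos 22.154° = 42.867021
roll angle φ = 29.982° = 0.52328462 rad
x = r_b·(cos φ + φ·sin φ) = 42.867021·(0.86618244 + 0.52328462·0.49972791) = 48.340383
y = r_b·(sin φ − φ·cos φ) = 42.867021·(0.49972791 − 0.52328462·0.86618244) = 1.991943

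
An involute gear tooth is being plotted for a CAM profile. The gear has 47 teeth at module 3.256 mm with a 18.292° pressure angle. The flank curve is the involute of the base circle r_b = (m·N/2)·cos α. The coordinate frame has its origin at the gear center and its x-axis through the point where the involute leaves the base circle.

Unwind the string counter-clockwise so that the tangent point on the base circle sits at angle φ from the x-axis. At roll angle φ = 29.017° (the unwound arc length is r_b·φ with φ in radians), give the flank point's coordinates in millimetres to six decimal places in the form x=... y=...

x=81.377373 y=3.065642

pitch radius r_p = m·N/2 = 3.256·47/2 = 76.516000
base radius r_b = r_p·cos α = 76.516000·cos 18.292° = 72.649594
roll angle φ = 29.017° = 0.50644219 rad
x = r_b·(cos φ + φ·sin φ) = 72.649594·(0.87447582 + 0.50644219·0.48506910) = 81.377373
y = r_b·(sin φ − φ·cos φ) = 72.649594·(0.48506910 − 0.50644219·0.87447582) = 3.065642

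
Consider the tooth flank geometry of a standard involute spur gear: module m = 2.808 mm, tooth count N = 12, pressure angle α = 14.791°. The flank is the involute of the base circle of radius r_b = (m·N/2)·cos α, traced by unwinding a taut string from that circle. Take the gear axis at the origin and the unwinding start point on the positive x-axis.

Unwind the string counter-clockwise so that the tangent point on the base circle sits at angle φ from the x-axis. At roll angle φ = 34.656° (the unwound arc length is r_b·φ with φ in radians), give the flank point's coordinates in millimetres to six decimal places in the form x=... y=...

pitch radius r_p = m·N/2 = 2.808·12/2 = 16.848000
base radius r_b = r_p·cos α = 16.848000·cos 14.791° = 16.289716
roll angle φ = 34.656° = 0.60486131 rad
x = r_b·(cos φ + φ·sin φ) = 16.289716·(0.82258097 + 0.60486131·0.56864799) = 19.002510
y = r_b·(sin φ − φ·cos φ) = 16.289716·(0.56864799 − 0.60486131·0.82258097) = 1.158208

x=19.002510 y=1.158208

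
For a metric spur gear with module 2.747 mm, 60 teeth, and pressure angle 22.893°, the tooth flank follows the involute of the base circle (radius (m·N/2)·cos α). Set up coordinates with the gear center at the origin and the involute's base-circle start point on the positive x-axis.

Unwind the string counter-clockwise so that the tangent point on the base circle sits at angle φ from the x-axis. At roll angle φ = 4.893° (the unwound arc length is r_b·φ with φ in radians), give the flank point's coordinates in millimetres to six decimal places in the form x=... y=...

pitch radius r_p = m·N/2 = 2.747·60/2 = 82.410000
base radius r_b = r_p·cos α = 82.410000·cos 22.893° = 75.918807
roll angle φ = 4.893° = 0.08539896 rad
x = r_b·(cos φ + φ·sin φ) = 75.918807·(0.99635572 + 0.08539896·0.08529520) = 76.195139
y = r_b·(sin φ − φ·cos φ) = 75.918807·(0.08529520 − 0.08539896·0.99635572) = 0.015750

x=76.195139 y=0.015750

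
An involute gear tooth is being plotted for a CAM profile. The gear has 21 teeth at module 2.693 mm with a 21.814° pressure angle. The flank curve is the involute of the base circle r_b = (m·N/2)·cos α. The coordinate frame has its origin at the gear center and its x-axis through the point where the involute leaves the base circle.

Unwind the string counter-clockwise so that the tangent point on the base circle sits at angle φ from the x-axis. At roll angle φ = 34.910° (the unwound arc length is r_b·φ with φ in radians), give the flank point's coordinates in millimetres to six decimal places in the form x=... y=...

x=30.681604 y=1.906820

pitch radius r_p = m·N/2 = 2.693·21/2 = 28.276500
base radius r_b = r_p·cos α = 28.276500·cos 21.814° = 26.251763
roll angle φ = 34.910° = 0.60929444 rad
x = r_b·(cos φ + φ·sin φ) = 26.251763·(0.82005201 + 0.60929444·0.57228901) = 30.681604
y = r_b·(sin φ − φ·cos φ) = 26.251763·(0.57228901 − 0.60929444·0.82005201) = 1.906820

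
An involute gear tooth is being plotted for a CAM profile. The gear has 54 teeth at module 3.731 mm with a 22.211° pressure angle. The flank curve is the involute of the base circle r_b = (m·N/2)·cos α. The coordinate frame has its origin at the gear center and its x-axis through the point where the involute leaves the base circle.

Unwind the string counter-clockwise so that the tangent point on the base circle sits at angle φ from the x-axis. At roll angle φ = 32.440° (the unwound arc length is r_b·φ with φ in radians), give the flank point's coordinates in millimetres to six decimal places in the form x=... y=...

x=107.033601 y=5.463517

pitch radius r_p = m·N/2 = 3.731·54/2 = 100.737000
base radius r_b = r_p·cos α = 100.737000·cos 22.211° = 93.262116
roll angle φ = 32.440° = 0.56618481 rad
x = r_b·(cos φ + φ·sin φ) = 93.262116·(0.84395364 + 0.56618481·0.53641612) = 107.033601
y = r_b·(sin φ − φ·cos φ) = 93.262116·(0.53641612 − 0.56618481·0.84395364) = 5.463517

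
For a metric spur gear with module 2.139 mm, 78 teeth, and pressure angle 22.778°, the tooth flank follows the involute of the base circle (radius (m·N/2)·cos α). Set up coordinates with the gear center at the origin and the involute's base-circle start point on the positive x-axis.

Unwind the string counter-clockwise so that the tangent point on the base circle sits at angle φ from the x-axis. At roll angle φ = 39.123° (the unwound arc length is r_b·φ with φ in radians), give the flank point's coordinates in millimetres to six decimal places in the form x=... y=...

pitch radius r_p = m·N/2 = 2.139·78/2 = 83.421000
base radius r_b = r_p·cos α = 83.421000·cos 22.778° = 76.915153
roll angle φ = 39.123° = 0.68282516 rad
x = r_b·(cos φ + φ·sin φ) = 76.915153·(0.77579318 + 0.68282516·0.63098728) = 92.809452
y = r_b·(sin φ − φ·cos φ) = 76.915153·(0.63098728 − 0.68282516·0.77579318) = 7.788135

x=92.809452 y=7.788135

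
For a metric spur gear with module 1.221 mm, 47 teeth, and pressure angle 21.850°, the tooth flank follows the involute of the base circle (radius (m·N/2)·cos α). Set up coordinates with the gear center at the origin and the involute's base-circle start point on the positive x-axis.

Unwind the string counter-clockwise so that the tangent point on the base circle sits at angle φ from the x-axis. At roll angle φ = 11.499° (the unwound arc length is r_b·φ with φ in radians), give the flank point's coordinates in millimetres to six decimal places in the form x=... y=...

pitch radius r_p = m·N/2 = 1.221·47/2 = 28.693500
base radius r_b = r_p·cos α = 28.693500·cos 21.850° = 26.632199
roll angle φ = 11.499° = 0.20069541 rad
x = r_b·(cos φ + φ·sin φ) = 26.632199·(0.97992818 + 0.20069541·0.19935083) = 27.163165
y = r_b·(sin φ − φ·cos φ) = 26.632199·(0.19935083 − 0.20069541·0.97992818) = 0.071474

x=27.163165 y=0.071474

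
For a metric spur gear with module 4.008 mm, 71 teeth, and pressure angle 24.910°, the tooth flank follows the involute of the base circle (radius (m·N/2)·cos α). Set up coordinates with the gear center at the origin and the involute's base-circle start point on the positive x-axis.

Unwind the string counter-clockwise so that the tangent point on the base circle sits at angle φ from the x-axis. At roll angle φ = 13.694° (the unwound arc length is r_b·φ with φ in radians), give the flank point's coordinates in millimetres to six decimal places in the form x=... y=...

pitch radius r_p = m·N/2 = 4.008·71/2 = 142.284000
base radius r_b = r_p·cos α = 142.284000·cos 24.910° = 129.047393
roll angle φ = 13.694° = 0.23900539 rad
x = r_b·(cos φ + φ·sin φ) = 129.047393·(0.97157392 + 0.23900539·0.23673640) = 132.680747
y = r_b·(sin φ − φ·cos φ) = 129.047393·(0.23673640 − 0.23900539·0.97157392) = 0.583940

x=132.680747 y=0.583940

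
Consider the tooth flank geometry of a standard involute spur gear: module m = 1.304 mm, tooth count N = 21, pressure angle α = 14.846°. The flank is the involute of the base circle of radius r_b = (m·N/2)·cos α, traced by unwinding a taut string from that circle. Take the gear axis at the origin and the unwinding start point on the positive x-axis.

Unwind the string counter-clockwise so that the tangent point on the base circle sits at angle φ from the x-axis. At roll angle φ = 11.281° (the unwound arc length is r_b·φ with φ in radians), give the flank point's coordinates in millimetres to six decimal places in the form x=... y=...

x=13.488985 y=0.033542

pitch radius r_p = m·N/2 = 1.304·21/2 = 13.692000
base radius r_b = r_p·cos α = 13.692000·cos 14.846° = 13.234934
roll angle φ = 11.281° = 0.19689059 rad
x = r_b·(cos φ + φ·sin φ) = 13.234934·(0.98067958 + 0.19689059·0.19562095) = 13.488985
y = r_b·(sin φ − φ·cos φ) = 13.234934·(0.19562095 − 0.19689059·0.98067958) = 0.033542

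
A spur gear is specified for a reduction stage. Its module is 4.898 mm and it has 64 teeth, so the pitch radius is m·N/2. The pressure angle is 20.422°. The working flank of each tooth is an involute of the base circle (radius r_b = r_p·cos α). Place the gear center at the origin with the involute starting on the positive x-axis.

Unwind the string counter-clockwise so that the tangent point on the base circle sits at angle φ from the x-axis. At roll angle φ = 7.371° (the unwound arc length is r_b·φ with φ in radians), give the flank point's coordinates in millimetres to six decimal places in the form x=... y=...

pitch radius r_p = m·N/2 = 4.898·64/2 = 156.736000
base radius r_b = r_p·cos α = 156.736000·cos 20.422° = 146.884841
roll angle φ = 7.371° = 0.12864822 rad
x = r_b·(cos φ + φ·sin φ) = 146.884841·(0.99173622 + 0.12864822·0.12829365) = 148.095315
y = r_b·(sin φ − φ·cos φ) = 146.884841·(0.12829365 − 0.12864822·0.99173622) = 0.104075

x=148.095315 y=0.104075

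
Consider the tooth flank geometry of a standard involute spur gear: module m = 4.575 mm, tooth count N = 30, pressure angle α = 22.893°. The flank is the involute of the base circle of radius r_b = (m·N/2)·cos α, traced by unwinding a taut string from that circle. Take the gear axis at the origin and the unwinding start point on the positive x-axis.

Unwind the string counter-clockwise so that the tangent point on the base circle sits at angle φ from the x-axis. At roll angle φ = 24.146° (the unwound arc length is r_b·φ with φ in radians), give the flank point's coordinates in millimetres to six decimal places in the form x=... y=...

pitch radius r_p = m·N/2 = 4.575·30/2 = 68.625000
base radius r_b = r_p·cos α = 68.625000·cos 22.893° = 63.219610
roll angle φ = 24.146° = 0.42142720 rad
x = r_b·(cos φ + φ·sin φ) = 63.219610·(0.91250605 + 0.42142720·0.40906320) = 68.586729
y = r_b·(sin φ − φ·cos φ) = 63.219610·(0.40906320 − 0.42142720·0.91250605) = 1.549407

x=68.586729 y=1.549407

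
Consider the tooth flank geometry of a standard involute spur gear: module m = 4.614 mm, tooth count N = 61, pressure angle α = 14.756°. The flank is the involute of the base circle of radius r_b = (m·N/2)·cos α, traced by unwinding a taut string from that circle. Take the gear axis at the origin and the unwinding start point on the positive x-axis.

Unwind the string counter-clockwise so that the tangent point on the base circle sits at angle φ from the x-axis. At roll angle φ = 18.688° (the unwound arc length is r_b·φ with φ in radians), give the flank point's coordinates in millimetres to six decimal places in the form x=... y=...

pitch radius r_p = m·N/2 = 4.614·61/2 = 140.727000
base radius r_b = r_p·cos α = 140.727000·cos 14.756° = 136.085721
roll angle φ = 18.688° = 0.32616713 rad
x = r_b·(cos φ + φ·sin φ) = 136.085721·(0.94727741 + 0.32616713·0.32041460) = 143.133072
y = r_b·(sin φ − φ·cos φ) = 136.085721·(0.32041460 − 0.32616713·0.94727741) = 1.557344

x=143.133072 y=1.557344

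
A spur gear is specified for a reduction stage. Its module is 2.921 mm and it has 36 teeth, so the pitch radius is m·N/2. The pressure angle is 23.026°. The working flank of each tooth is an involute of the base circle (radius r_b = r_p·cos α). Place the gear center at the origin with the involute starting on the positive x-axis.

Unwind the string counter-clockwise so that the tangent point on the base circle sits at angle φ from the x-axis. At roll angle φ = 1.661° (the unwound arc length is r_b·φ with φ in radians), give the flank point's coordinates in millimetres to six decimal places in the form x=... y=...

x=48.409306 y=0.000393

pitch radius r_p = m·N/2 = 2.921·36/2 = 52.578000
base radius r_b = r_p·cos α = 52.578000·cos 23.026° = 48.388977
roll angle φ = 1.661° = 0.02898992 rad
x = r_b·(cos φ + φ·sin φ) = 48.388977·(0.99957982 + 0.02898992·0.02898586) = 48.409306
y = r_b·(sin φ − φ·cos φ) = 48.388977·(0.02898586 − 0.02898992·0.99957982) = 0.000393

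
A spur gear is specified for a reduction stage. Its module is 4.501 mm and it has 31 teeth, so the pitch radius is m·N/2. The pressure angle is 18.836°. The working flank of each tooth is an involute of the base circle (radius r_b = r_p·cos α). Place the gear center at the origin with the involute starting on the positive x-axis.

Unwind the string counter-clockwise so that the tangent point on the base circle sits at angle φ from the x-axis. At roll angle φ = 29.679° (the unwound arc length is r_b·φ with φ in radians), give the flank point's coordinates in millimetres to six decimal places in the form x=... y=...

x=74.302388 y=2.977813

pitch radius r_p = m·N/2 = 4.501·31/2 = 69.765500
base radius r_b = r_p·cos α = 69.765500·cos 18.836° = 66.029319
roll angle φ = 29.679° = 0.51799627 rad
x = r_b·(cos φ + φ·sin φ) = 66.029319·(0.86881305 + 0.51799627·0.49514027) = 74.302388
y = r_b·(sin φ − φ·cos φ) = 66.029319·(0.49514027 − 0.51799627·0.86881305) = 2.977813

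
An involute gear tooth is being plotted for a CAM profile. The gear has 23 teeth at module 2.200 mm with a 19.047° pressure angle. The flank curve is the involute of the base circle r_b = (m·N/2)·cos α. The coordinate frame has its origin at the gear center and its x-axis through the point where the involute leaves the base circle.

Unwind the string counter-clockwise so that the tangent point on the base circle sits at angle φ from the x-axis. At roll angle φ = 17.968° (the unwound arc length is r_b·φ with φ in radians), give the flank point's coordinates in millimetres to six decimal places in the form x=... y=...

x=25.062059 y=0.243445

pitch radius r_p = m·N/2 = 2.200·23/2 = 25.300000
base radius r_b = r_p·cos α = 25.300000·cos 19.047° = 23.914855
roll angle φ = 17.968° = 0.31360076 rad
x = r_b·(cos φ + φ·sin φ) = 23.914855·(0.95122896 + 0.31360076·0.30848578) = 25.062059
y = r_b·(sin φ − φ·cos φ) = 23.914855·(0.30848578 − 0.31360076·0.95122896) = 0.243445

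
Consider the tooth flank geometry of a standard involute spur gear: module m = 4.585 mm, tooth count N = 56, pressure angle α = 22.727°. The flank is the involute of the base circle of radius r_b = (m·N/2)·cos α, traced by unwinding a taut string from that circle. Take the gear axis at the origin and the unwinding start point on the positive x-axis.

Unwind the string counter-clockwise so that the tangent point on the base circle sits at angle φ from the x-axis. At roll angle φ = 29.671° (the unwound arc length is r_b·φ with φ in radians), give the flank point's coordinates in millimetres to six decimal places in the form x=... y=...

pitch radius r_p = m·N/2 = 4.585·56/2 = 128.380000
base radius r_b = r_p·cos α = 128.380000·cos 22.727° = 118.412080
roll angle φ = 29.671° = 0.51785664 rad
x = r_b·(cos φ + φ·sin φ) = 118.412080·(0.86888218 + 0.51785664·0.49501895) = 133.240947
y = r_b·(sin φ − φ·cos φ) = 118.412080·(0.49501895 − 0.51785664·0.86888218) = 5.335950

x=133.240947 y=5.335950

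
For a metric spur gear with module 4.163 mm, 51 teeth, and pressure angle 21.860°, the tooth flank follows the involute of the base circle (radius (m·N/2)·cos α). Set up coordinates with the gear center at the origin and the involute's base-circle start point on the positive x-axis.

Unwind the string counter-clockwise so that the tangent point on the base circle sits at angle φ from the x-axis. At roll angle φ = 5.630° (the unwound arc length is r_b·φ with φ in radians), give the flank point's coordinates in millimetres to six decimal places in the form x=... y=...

pitch radius r_p = m·N/2 = 4.163·51/2 = 106.156500
base radius r_b = r_p·cos α = 106.156500·cos 21.860° = 98.523468
roll angle φ = 5.630° = 0.09826204 rad
x = r_b·(cos φ + φ·sin φ) = 98.523468·(0.99517617 + 0.09826204·0.09810399) = 98.997963
y = r_b·(sin φ − φ·cos φ) = 98.523468·(0.09810399 − 0.09826204·0.99517617) = 0.031128

x=98.997963 y=0.031128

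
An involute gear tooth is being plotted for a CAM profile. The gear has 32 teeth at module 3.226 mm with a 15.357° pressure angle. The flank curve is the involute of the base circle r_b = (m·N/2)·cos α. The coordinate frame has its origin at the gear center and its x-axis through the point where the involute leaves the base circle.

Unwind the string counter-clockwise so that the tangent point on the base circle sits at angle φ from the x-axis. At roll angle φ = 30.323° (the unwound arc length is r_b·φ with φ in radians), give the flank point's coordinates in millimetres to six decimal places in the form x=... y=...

pitch radius r_p = m·N/2 = 3.226·32/2 = 51.616000
base radius r_b = r_p·cos α = 51.616000·cos 15.357° = 49.773021
roll angle φ = 30.323° = 0.52923619 rad
x = r_b·(cos φ + φ·sin φ) = 49.773021·(0.86319295 + 0.52923619·0.50487417) = 56.262957
y = r_b·(sin φ − φ·cos φ) = 49.773021·(0.50487417 − 0.52923619·0.86319295) = 2.391157

x=56.262957 y=2.391157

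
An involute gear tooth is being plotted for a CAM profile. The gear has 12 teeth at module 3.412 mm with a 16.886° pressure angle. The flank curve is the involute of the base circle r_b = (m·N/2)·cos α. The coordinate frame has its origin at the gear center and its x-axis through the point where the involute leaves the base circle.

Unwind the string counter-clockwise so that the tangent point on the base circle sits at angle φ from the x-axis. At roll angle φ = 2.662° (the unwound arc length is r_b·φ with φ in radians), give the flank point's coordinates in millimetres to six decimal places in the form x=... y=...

x=19.610473 y=0.000655

pitch radius r_p = m·N/2 = 3.412·12/2 = 20.472000
base radius r_b = r_p·cos α = 20.472000·cos 16.886° = 19.589341
roll angle φ = 2.662° = 0.04646066 rad
x = r_b·(cos φ + φ·sin φ) = 19.589341·(0.99892090 + 0.04646066·0.04644395) = 19.610473
y = r_b·(sin φ − φ·cos φ) = 19.589341·(0.04644395 − 0.04646066·0.99892090) = 0.000655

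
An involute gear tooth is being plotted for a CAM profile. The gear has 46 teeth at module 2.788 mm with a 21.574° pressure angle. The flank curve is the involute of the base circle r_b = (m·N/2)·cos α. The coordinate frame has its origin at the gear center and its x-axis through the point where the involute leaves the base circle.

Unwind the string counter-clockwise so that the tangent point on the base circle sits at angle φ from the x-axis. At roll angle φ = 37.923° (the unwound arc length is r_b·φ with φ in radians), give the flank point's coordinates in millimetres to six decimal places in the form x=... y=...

x=71.297494 y=5.515051

pitch radius r_p = m·N/2 = 2.788·46/2 = 64.124000
base radius r_b = r_p·cos α = 64.124000·cos 21.574° = 59.631693
roll angle φ = 37.923° = 0.66188121 rad
x = r_b·(cos φ + φ·sin φ) = 59.631693·(0.78883743 + 0.66188121·0.61460191) = 71.297494
y = r_b·(sin φ − φ·cos φ) = 59.631693·(0.61460191 − 0.66188121·0.78883743) = 5.515051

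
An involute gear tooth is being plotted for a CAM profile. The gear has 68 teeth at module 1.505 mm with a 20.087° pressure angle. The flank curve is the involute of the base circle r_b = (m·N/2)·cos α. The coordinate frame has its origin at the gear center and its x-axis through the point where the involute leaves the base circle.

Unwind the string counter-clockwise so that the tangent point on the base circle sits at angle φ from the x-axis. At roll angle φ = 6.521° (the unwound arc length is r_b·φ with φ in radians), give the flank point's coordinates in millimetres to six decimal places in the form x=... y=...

x=48.367688 y=0.023586

pitch radius r_p = m·N/2 = 1.505·68/2 = 51.170000
base radius r_b = r_p·cos α = 51.170000·cos 20.087° = 48.057442
roll angle φ = 6.521° = 0.11381292 rad
x = r_b·(cos φ + φ·sin φ) = 48.057442·(0.99353030 + 0.11381292·0.11356737) = 48.367688
y = r_b·(sin φ − φ·cos φ) = 48.057442·(0.11356737 − 0.11381292·0.99353030) = 0.023586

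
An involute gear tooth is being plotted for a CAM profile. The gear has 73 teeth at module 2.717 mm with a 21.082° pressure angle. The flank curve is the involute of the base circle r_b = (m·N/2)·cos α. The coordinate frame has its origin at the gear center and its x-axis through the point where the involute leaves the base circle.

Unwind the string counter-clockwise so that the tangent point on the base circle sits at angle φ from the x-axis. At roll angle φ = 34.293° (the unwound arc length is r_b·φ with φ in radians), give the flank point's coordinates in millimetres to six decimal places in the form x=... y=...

x=107.651741 y=6.379462

pitch radius r_p = m·N/2 = 2.717·73/2 = 99.170500
base radius r_b = r_p·cos α = 99.170500·cos 21.082° = 92.532680
roll angle φ = 34.293° = 0.59852576 rad
x = r_b·(cos φ + φ·sin φ) = 92.532680·(0.82616714 + 0.59852576·0.56342512) = 107.651741
y = r_b·(sin φ − φ·cos φ) = 92.532680·(0.56342512 − 0.59852576·0.82616714) = 6.379462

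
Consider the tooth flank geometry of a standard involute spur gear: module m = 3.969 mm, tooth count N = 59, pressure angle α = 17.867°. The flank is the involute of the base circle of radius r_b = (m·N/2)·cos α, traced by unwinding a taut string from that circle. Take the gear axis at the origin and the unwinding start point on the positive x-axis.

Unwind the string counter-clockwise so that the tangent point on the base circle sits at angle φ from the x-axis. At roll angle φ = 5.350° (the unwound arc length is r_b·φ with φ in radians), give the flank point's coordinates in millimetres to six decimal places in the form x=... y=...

x=111.923368 y=0.030215

pitch radius r_p = m·N/2 = 3.969·59/2 = 117.085500
base radius r_b = r_p·cos α = 117.085500·cos 17.867° = 111.438615
roll angle φ = 5.350° = 0.09337511 rad
x = r_b·(cos φ + φ·sin φ) = 111.438615·(0.99564371 + 0.09337511·0.09323949) = 111.923368
y = r_b·(sin φ − φ·cos φ) = 111.438615·(0.09323949 − 0.09337511·0.99564371) = 0.030215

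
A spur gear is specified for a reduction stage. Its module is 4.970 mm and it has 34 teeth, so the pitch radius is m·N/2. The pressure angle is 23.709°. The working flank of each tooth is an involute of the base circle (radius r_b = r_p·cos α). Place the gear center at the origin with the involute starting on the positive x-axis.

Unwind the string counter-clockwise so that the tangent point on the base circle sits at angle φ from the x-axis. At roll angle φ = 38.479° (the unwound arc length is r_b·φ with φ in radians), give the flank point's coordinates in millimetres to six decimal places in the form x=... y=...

x=92.886127 y=7.464096

pitch radius r_p = m·N/2 = 4.970·34/2 = 84.490000
base radius r_b = r_p·cos α = 84.490000·cos 23.709° = 77.358997
roll angle φ = 38.479° = 0.67158524 rad
x = r_b·(cos φ + φ·sin φ) = 77.358997·(0.78283627 + 0.67158524·0.62222775) = 92.886127
y = r_b·(sin φ − φ·cos φ) = 77.358997·(0.62222775 − 0.67158524·0.78283627) = 7.464096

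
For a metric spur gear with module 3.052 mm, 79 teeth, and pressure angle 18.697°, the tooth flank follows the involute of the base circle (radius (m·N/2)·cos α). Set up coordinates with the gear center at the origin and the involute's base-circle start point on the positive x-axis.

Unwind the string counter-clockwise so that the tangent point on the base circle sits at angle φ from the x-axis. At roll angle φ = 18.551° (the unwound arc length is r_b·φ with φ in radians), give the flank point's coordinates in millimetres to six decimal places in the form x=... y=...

x=120.021485 y=1.278465

pitch radius r_p = m·N/2 = 3.052·79/2 = 120.554000
base radius r_b = r_p·cos α = 120.554000·cos 18.697° = 114.192011
roll angle φ = 18.551° = 0.32377603 rad
x = r_b·(cos φ + φ·sin φ) = 114.192011·(0.94804084 + 0.32377603·0.31814865) = 120.021485
y = r_b·(sin φ − φ·cos φ) = 114.192011·(0.31814865 − 0.32377603·0.94804084) = 1.278465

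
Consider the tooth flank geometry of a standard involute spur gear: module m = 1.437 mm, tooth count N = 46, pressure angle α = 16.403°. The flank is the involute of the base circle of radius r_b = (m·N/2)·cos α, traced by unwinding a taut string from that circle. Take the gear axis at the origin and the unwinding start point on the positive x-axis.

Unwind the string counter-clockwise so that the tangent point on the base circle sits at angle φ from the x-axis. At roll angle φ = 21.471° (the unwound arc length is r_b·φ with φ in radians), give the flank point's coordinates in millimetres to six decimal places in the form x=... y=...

pitch radius r_p = m·N/2 = 1.437·46/2 = 33.051000
base radius r_b = r_p·cos α = 33.051000·cos 16.403° = 31.705798
roll angle φ = 21.471° = 0.37473964 rad
x = r_b·(cos φ + φ·sin φ) = 31.705798·(0.93060295 + 0.37473964·0.36603025) = 33.854468
y = r_b·(sin φ − φ·cos φ) = 31.705798·(0.36603025 − 0.37473964·0.93060295) = 0.548397

x=33.854468 y=0.548397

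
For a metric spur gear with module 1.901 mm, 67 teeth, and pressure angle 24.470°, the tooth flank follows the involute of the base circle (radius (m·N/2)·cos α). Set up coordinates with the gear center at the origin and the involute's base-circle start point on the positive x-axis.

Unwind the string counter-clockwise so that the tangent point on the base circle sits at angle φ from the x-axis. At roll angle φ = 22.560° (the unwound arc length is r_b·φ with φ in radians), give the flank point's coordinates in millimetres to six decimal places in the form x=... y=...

x=62.283886 y=1.161271

pitch radius r_p = m·N/2 = 1.901·67/2 = 63.683500
base radius r_b = r_p·cos α = 63.683500·cos 24.470° = 57.963338
roll angle φ = 22.560° = 0.39374628 rad
x = r_b·(cos φ + φ·sin φ) = 57.963338·(0.92347828 + 0.39374628·0.38365071) = 62.283886
y = r_b·(sin φ − φ·cos φ) = 57.963338·(0.38365071 − 0.39374628·0.92347828) = 1.161271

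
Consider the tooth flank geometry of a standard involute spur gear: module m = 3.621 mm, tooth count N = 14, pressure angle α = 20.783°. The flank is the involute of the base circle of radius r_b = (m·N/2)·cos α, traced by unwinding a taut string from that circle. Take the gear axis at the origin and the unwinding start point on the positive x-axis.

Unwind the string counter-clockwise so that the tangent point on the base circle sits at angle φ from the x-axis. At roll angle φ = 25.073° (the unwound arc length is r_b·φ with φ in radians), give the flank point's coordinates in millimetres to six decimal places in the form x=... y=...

x=25.859263 y=0.649376

pitch radius r_p = m·N/2 = 3.621·14/2 = 25.347000
base radius r_b = r_p·cos α = 25.347000·cos 20.783° = 23.697696
roll angle φ = 25.073° = 0.43760640 rad
x = r_b·(cos φ + φ·sin φ) = 23.697696·(0.90576860 + 0.43760640·0.42377264) = 25.859263
y = r_b·(sin φ − φ·cos φ) = 23.697696·(0.42377264 − 0.43760640·0.90576860) = 0.649376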